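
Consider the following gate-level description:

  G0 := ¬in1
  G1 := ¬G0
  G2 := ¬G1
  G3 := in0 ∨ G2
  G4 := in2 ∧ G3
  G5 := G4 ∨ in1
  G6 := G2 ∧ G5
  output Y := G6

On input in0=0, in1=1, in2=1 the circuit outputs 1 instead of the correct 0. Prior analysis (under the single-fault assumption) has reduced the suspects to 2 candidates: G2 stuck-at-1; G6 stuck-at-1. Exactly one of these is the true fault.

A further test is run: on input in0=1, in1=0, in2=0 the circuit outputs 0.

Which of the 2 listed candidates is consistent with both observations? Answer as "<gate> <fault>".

Evaluate each candidate on input in0=1, in1=0, in2=0:
  G2 stuck-at-1: G0=1, G1=0, G2=1 [stuck-at-1], G3=1, G4=0, G5=0, G6=0 → 0 — matches
  G6 stuck-at-1: G0=1, G1=0, G2=1, G3=1, G4=0, G5=0, G6=1 [stuck-at-1] → 1 — eliminated
Only G2 stuck-at-1 reproduces the observed 0.

G2 stuck-at-1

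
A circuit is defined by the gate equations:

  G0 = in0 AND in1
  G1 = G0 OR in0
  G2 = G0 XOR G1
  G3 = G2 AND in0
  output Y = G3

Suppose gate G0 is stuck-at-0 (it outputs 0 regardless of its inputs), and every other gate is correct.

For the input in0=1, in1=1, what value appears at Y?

1

Propagate with G0 forced: G0=0 [stuck-at-0], G1=1, G2=1, G3=1.
So Y = 1. (Without the fault it would be 0.)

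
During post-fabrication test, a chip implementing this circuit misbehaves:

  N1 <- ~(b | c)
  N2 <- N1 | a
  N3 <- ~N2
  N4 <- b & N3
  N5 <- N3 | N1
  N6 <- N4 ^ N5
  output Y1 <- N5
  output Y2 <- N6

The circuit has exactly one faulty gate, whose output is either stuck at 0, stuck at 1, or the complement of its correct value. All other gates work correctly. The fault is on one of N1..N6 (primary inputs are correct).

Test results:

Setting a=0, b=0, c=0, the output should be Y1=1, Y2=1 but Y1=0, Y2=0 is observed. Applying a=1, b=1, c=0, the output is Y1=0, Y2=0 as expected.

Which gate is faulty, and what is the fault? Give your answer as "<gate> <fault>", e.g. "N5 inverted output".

N5 stuck-at-0

Fault-free values for test 1 (a=0, b=0, c=0): N1=1, N2=1, N3=0, N4=0, N5=1, N6=1, giving Y1=1, Y2=1. Observed Y1=0, Y2=0.
Test 1: faults giving observed Y1=0, Y2=0 are {N5 stuck-at-0, N5 inverted output}.
Test 2 (a=1, b=1, c=0): fault-free N1=0, N2=1, N3=0, N4=0, N5=0, N6=0 → Y1=0, Y2=0; observed Y1=0, Y2=0. Eliminates N5 inverted output.
Only N5 stuck-at-0 is consistent with every test.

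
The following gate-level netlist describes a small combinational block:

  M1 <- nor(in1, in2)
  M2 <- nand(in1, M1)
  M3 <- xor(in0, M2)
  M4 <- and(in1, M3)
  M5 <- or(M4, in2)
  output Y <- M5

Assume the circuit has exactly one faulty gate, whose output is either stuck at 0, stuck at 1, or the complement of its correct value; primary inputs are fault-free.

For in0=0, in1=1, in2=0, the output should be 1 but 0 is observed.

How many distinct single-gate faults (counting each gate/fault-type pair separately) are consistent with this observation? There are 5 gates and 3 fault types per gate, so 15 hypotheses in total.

10

Fault-free: M1=0, M2=1, M3=1, M4=1, M5=1 → 1. Observed 0.
  M1: stuck-at-1, inverted output ✓; others ✗
  M2: stuck-at-0, inverted output ✓; others ✗
  M3: stuck-at-0, inverted output ✓; others ✗
  M4: stuck-at-0, inverted output ✓; others ✗
  M5: stuck-at-0, inverted output ✓; others ✗
Consistent faults: {M1 stuck-at-1, M1 inverted output, M2 stuck-at-0, M2 inverted output, M3 stuck-at-0, M3 inverted output, M4 stuck-at-0, M4 inverted output, M5 stuck-at-0, M5 inverted output} — 10 in all.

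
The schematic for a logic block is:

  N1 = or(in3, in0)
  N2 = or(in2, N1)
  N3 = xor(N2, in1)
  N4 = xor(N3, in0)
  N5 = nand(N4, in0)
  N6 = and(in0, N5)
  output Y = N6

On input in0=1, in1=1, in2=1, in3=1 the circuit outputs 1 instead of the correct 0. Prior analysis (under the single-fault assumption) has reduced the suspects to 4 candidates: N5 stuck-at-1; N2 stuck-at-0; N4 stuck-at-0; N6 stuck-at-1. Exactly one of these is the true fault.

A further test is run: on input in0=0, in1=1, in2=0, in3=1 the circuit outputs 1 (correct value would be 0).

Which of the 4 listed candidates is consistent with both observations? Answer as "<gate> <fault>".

Evaluate each candidate on input in0=0, in1=1, in2=0, in3=1:
  N5 stuck-at-1: N1=1, N2=1, N3=0, N4=0, N5=1 [stuck-at-1], N6=0 → 0 — eliminated
  N2 stuck-at-0: N1=1, N2=0 [stuck-at-0], N3=1, N4=1, N5=1, N6=0 → 0 — eliminated
  N4 stuck-at-0: N1=1, N2=1, N3=0, N4=0 [stuck-at-0], N5=1, N6=0 → 0 — eliminated
  N6 stuck-at-1: N1=1, N2=1, N3=0, N4=0, N5=1, N6=1 [stuck-at-1] → 1 — matches
Only N6 stuck-at-1 reproduces the observed 1.

N6 stuck-at-1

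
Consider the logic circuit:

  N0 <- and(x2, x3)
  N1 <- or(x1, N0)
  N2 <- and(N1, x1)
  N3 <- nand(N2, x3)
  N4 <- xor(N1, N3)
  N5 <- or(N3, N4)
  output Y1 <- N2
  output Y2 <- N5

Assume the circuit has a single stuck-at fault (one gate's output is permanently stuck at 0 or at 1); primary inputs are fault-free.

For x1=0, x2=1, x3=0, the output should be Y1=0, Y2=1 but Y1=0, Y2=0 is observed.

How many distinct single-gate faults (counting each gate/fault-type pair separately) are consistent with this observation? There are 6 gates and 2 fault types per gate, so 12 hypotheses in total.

Fault-free: N0=0, N1=0, N2=0, N3=1, N4=1, N5=1 → Y1=0, Y2=1. Observed Y1=0, Y2=0.
  N0 stuck-at-0: output Y1=0, Y2=1 ✗
  N0 stuck-at-1: output Y1=0, Y2=1 ✗
  N1 stuck-at-0: output Y1=0, Y2=1 ✗
  N1 stuck-at-1: output Y1=0, Y2=1 ✗
  N2 stuck-at-0: output Y1=0, Y2=1 ✗
  N2 stuck-at-1: output Y1=1, Y2=1 ✗
  N3 stuck-at-0: output Y1=0, Y2=0 ✓
  N3 stuck-at-1: output Y1=0, Y2=1 ✗
  N4 stuck-at-0: output Y1=0, Y2=1 ✗
  N4 stuck-at-1: output Y1=0, Y2=1 ✗
  N5 stuck-at-0: output Y1=0, Y2=0 ✓
  N5 stuck-at-1: output Y1=0, Y2=1 ✗
Consistent faults: {N3 stuck-at-0, N5 stuck-at-0} — 2 in all.

2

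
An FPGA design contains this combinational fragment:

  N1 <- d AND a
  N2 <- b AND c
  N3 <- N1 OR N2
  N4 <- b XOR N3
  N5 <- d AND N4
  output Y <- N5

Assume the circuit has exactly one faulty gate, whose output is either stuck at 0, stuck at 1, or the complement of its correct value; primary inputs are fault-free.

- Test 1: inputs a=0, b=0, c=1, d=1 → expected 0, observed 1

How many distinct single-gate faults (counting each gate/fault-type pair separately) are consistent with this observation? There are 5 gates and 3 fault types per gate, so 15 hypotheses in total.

Fault-free: N1=0, N2=0, N3=0, N4=0, N5=0 → 0. Observed 1.
  N1: stuck-at-1, inverted output ✓; others ✗
  N2: stuck-at-1, inverted output ✓; others ✗
  N3: stuck-at-1, inverted output ✓; others ✗
  N4: stuck-at-1, inverted output ✓; others ✗
  N5: stuck-at-1, inverted output ✓; others ✗
Consistent faults: {N1 stuck-at-1, N1 inverted output, N2 stuck-at-1, N2 inverted output, N3 stuck-at-1, N3 inverted output, N4 stuck-at-1, N4 inverted output, N5 stuck-at-1, N5 inverted output} — 10 in all.

10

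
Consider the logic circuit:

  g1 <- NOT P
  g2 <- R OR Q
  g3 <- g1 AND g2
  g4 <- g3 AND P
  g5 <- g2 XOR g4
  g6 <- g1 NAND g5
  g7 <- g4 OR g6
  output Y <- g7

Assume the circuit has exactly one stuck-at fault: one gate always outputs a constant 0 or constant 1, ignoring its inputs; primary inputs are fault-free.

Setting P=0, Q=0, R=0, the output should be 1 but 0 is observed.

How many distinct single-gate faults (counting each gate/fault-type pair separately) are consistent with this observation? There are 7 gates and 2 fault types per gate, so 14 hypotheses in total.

4

Fault-free: g1=1, g2=0, g3=0, g4=0, g5=0, g6=1, g7=1 → 1. Observed 0.
  g1 stuck-at-0: output 1 ✗
  g1 stuck-at-1: output 1 ✗
  g2 stuck-at-0: output 1 ✗
  g2 stuck-at-1: output 0 ✓
  g3 stuck-at-0: output 1 ✗
  g3 stuck-at-1: output 1 ✗
  g4 stuck-at-0: output 1 ✗
  g4 stuck-at-1: output 1 ✗
  g5 stuck-at-0: output 1 ✗
  g5 stuck-at-1: output 0 ✓
  g6 stuck-at-0: output 0 ✓
  g6 stuck-at-1: output 1 ✗
  g7 stuck-at-0: output 0 ✓
  g7 stuck-at-1: output 1 ✗
Consistent faults: {g2 stuck-at-1, g5 stuck-at-1, g6 stuck-at-0, g7 stuck-at-0} — 4 in all.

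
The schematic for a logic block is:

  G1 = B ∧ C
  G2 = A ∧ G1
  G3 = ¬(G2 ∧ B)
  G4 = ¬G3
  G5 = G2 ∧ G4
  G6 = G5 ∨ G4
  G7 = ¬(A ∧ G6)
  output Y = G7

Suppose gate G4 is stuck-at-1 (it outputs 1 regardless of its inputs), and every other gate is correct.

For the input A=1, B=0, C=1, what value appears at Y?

Propagate with G4 forced: G1=0, G2=0, G3=1, G4=1 [stuck-at-1], G5=0, G6=1, G7=0.
So Y = 0. (Without the fault it would be 1.)

0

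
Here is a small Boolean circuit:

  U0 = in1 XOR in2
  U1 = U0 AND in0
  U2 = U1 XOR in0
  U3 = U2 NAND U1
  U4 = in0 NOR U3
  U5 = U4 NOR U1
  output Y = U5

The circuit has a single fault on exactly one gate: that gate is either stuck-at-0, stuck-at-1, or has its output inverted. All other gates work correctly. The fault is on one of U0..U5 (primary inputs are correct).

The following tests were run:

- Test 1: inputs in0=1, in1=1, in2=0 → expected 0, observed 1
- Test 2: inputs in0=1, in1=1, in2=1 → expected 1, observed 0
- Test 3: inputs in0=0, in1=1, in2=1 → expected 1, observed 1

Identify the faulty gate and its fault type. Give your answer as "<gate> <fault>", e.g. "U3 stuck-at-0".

Fault-free values for test 1 (in0=1, in1=1, in2=0): U0=1, U1=1, U2=0, U3=1, U4=0, U5=0, giving Y=0. Observed 1.
Test 1: faults giving observed 1 are {U0 stuck-at-0, U0 inverted output, U1 stuck-at-0, U1 inverted output, U5 stuck-at-1, U5 inverted output}.
Test 2 (in0=1, in1=1, in2=1): fault-free U0=0, U1=0, U2=1, U3=1, U4=0, U5=1 → 1; observed 0. Eliminates U0 stuck-at-0, U1 stuck-at-0, U5 stuck-at-1.
Test 3 (in0=0, in1=1, in2=1): fault-free U0=0, U1=0, U2=0, U3=1, U4=0, U5=1 → 1; observed 1. Eliminates U1 inverted output, U5 inverted output.
Only U0 inverted output is consistent with every test.

U0 inverted output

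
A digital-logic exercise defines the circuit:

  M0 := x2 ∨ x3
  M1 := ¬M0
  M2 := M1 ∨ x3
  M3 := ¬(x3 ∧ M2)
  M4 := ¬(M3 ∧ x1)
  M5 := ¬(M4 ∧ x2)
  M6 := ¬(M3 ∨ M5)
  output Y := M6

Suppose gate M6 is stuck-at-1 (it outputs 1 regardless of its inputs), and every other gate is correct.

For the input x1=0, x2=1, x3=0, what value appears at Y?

1

Propagate with M6 forced: M0=1, M1=0, M2=0, M3=1, M4=1, M5=0, M6=1 [stuck-at-1].
So Y = 1. (Without the fault it would be 0.)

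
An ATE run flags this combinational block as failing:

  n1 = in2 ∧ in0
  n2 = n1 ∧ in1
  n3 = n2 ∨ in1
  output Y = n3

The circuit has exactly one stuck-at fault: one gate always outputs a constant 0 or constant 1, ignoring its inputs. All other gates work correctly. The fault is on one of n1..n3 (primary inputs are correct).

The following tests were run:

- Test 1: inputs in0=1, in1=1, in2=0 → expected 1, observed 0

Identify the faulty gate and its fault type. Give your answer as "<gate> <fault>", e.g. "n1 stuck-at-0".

Fault-free values for test 1 (in0=1, in1=1, in2=0): n1=0, n2=0, n3=1, giving Y=1. Observed 0.
Test 1: faults giving observed 0 are {n3 stuck-at-0}.
Only n3 stuck-at-0 is consistent with every test.

n3 stuck-at-0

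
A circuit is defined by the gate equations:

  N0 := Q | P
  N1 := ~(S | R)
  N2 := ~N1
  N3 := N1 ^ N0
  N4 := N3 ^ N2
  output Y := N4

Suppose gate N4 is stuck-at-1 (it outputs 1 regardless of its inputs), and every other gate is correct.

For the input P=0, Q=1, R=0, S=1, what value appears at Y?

Propagate with N4 forced: N0=1, N1=0, N2=1, N3=1, N4=1 [stuck-at-1].
So Y = 1. (Without the fault it would be 0.)

1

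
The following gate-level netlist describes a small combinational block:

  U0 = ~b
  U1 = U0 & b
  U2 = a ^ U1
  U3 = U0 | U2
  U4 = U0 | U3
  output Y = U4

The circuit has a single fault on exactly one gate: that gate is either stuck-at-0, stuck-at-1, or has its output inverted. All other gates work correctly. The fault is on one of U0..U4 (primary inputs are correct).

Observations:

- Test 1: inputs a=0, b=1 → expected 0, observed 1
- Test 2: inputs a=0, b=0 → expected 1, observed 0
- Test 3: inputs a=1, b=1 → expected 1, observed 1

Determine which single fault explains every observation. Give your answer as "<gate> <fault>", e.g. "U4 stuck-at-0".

Fault-free values for test 1 (a=0, b=1): U0=0, U1=0, U2=0, U3=0, U4=0, giving Y=0. Observed 1.
Test 1: faults giving observed 1 are {U0 stuck-at-1, U0 inverted output, U1 stuck-at-1, U1 inverted output, U2 stuck-at-1, U2 inverted output, U3 stuck-at-1, U3 inverted output, U4 stuck-at-1, U4 inverted output}.
Test 2 (a=0, b=0): fault-free U0=1, U1=0, U2=0, U3=1, U4=1 → 1; observed 0. Eliminates U0 stuck-at-1, U1 stuck-at-1, U1 inverted output, U2 stuck-at-1, U2 inverted output, U3 stuck-at-1, U3 inverted output, U4 stuck-at-1.
Test 3 (a=1, b=1): fault-free U0=0, U1=0, U2=1, U3=1, U4=1 → 1; observed 1. Eliminates U4 inverted output.
Only U0 inverted output is consistent with every test.

U0 inverted output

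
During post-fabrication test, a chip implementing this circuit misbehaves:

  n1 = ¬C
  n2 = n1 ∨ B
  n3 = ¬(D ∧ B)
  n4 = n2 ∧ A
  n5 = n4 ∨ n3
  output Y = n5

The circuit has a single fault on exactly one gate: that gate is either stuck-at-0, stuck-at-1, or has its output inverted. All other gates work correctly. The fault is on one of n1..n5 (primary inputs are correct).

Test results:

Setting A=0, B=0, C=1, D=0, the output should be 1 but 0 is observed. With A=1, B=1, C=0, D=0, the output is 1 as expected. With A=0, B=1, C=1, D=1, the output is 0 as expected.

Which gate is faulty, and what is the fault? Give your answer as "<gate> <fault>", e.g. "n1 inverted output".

n3 stuck-at-0

Fault-free values for test 1 (A=0, B=0, C=1, D=0): n1=0, n2=0, n3=1, n4=0, n5=1, giving Y=1. Observed 0.
Test 1: faults giving observed 0 are {n3 stuck-at-0, n3 inverted output, n5 stuck-at-0, n5 inverted output}.
Test 2 (A=1, B=1, C=0, D=0): fault-free n1=1, n2=1, n3=1, n4=1, n5=1 → 1; observed 1. Eliminates n5 stuck-at-0, n5 inverted output.
Test 3 (A=0, B=1, C=1, D=1): fault-free n1=0, n2=1, n3=0, n4=0, n5=0 → 0; observed 0. Eliminates n3 inverted output.
Only n3 stuck-at-0 is consistent with every test.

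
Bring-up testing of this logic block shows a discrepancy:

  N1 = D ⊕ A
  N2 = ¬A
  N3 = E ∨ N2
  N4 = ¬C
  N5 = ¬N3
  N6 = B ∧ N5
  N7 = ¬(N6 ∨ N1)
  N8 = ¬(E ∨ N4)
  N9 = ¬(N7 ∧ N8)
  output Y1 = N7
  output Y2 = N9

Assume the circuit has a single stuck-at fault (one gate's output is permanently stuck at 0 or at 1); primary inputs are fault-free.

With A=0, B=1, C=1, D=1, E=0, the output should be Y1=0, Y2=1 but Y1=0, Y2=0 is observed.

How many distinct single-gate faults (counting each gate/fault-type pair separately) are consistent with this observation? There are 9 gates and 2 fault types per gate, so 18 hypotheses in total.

Fault-free: N1=1, N2=1, N3=1, N4=0, N5=0, N6=0, N7=0, N8=1, N9=1 → Y1=0, Y2=1. Observed Y1=0, Y2=0.
  N1: none of the 2 fault types match ✗
  N2: none of the 2 fault types match ✗
  N3: none of the 2 fault types match ✗
  N4: none of the 2 fault types match ✗
  N5: none of the 2 fault types match ✗
  N6: none of the 2 fault types match ✗
  N7: none of the 2 fault types match ✗
  N8: none of the 2 fault types match ✗
  N9: stuck-at-0 ✓; others ✗
Consistent faults: {N9 stuck-at-0} — 1 in all.

1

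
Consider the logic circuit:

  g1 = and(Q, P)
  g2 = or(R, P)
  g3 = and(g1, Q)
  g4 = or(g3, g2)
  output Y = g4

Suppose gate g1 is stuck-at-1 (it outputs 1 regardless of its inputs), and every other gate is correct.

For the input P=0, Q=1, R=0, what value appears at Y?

1

Propagate with g1 forced: g1=1 [stuck-at-1], g2=0, g3=1, g4=1.
So Y = 1. (Without the fault it would be 0.)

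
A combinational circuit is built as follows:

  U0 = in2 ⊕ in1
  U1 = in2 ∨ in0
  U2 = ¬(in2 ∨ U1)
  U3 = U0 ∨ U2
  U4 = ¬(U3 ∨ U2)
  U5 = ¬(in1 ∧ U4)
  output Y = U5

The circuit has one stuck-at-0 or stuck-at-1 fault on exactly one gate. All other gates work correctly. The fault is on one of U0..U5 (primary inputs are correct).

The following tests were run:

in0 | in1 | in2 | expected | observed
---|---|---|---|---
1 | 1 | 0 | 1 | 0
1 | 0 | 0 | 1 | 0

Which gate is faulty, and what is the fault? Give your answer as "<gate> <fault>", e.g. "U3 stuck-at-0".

U5 stuck-at-0

Fault-free values for test 1 (in0=1, in1=1, in2=0): U0=1, U1=1, U2=0, U3=1, U4=0, U5=1, giving Y=1. Observed 0.
Test 1: faults giving observed 0 are {U0 stuck-at-0, U3 stuck-at-0, U4 stuck-at-1, U5 stuck-at-0}.
Test 2 (in0=1, in1=0, in2=0): fault-free U0=0, U1=1, U2=0, U3=0, U4=1, U5=1 → 1; observed 0. Eliminates U0 stuck-at-0, U3 stuck-at-0, U4 stuck-at-1.
Only U5 stuck-at-0 is consistent with every test.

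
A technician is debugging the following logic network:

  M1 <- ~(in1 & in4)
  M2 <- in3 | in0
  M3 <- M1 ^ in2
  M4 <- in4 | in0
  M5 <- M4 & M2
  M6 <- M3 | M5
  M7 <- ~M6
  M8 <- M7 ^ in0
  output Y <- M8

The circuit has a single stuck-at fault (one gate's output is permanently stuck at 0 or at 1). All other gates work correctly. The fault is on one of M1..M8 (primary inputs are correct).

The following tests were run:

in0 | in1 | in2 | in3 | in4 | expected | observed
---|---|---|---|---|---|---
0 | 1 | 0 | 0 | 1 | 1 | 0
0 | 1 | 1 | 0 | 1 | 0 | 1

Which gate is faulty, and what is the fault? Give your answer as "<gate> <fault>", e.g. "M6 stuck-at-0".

Fault-free values for test 1 (in0=0, in1=1, in2=0, in3=0, in4=1): M1=0, M2=0, M3=0, M4=1, M5=0, M6=0, M7=1, M8=1, giving Y=1. Observed 0.
Test 1: faults giving observed 0 are {M1 stuck-at-1, M2 stuck-at-1, M3 stuck-at-1, M5 stuck-at-1, M6 stuck-at-1, M7 stuck-at-0, M8 stuck-at-0}.
Test 2 (in0=0, in1=1, in2=1, in3=0, in4=1): fault-free M1=0, M2=0, M3=1, M4=1, M5=0, M6=1, M7=0, M8=0 → 0; observed 1. Eliminates M2 stuck-at-1, M3 stuck-at-1, M5 stuck-at-1, M6 stuck-at-1, M7 stuck-at-0, M8 stuck-at-0.
Only M1 stuck-at-1 is consistent with every test.

M1 stuck-at-1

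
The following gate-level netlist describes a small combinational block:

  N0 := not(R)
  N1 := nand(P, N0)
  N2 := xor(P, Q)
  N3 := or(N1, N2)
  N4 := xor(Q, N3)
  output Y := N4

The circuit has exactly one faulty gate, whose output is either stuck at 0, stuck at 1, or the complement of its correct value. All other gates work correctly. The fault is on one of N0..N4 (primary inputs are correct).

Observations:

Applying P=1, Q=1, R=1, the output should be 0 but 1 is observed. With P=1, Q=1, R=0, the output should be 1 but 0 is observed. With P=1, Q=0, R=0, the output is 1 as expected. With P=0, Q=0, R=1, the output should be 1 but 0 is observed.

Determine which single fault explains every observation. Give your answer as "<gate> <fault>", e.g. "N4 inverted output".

N1 inverted output

Fault-free values for test 1 (P=1, Q=1, R=1): N0=0, N1=1, N2=0, N3=1, N4=0, giving Y=0. Observed 1.
Test 1: faults giving observed 1 are {N0 stuck-at-1, N0 inverted output, N1 stuck-at-0, N1 inverted output, N3 stuck-at-0, N3 inverted output, N4 stuck-at-1, N4 inverted output}.
Test 2 (P=1, Q=1, R=0): fault-free N0=1, N1=0, N2=0, N3=0, N4=1 → 1; observed 0. Eliminates N0 stuck-at-1, N1 stuck-at-0, N3 stuck-at-0, N4 stuck-at-1.
Test 3 (P=1, Q=0, R=0): fault-free N0=1, N1=0, N2=1, N3=1, N4=1 → 1; observed 1. Eliminates N3 inverted output, N4 inverted output.
Test 4 (P=0, Q=0, R=1): fault-free N0=0, N1=1, N2=0, N3=1, N4=1 → 1; observed 0. Eliminates N0 inverted output.
Only N1 inverted output is consistent with every test.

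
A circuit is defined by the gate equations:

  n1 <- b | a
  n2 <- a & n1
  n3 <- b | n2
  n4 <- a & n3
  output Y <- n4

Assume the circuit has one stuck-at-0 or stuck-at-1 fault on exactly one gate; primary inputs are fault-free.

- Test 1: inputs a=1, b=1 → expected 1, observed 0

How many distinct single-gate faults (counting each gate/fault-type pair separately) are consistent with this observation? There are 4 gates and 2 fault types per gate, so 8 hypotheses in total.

2

Fault-free: n1=1, n2=1, n3=1, n4=1 → 1. Observed 0.
  n1 stuck-at-0: output 1 ✗
  n1 stuck-at-1: output 1 ✗
  n2 stuck-at-0: output 1 ✗
  n2 stuck-at-1: output 1 ✗
  n3 stuck-at-0: output 0 ✓
  n3 stuck-at-1: output 1 ✗
  n4 stuck-at-0: output 0 ✓
  n4 stuck-at-1: output 1 ✗
Consistent faults: {n3 stuck-at-0, n4 stuck-at-0} — 2 in all.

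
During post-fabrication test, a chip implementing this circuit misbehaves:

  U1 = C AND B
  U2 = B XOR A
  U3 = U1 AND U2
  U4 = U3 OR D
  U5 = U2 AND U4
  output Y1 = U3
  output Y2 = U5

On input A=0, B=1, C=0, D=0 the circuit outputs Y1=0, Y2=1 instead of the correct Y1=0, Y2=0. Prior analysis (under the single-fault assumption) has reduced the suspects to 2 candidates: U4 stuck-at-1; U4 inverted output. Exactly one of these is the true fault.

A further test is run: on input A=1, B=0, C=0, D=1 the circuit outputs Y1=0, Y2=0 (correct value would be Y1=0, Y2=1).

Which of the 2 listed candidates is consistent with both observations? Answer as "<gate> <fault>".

Evaluate each candidate on input A=1, B=0, C=0, D=1:
  U4 stuck-at-1: U1=0, U2=1, U3=0, U4=1 [stuck-at-1], U5=1 → Y1=0, Y2=1 — eliminated
  U4 inverted output: U1=0, U2=1, U3=0, U4=0 [inverted output], U5=0 → Y1=0, Y2=0 — matches
Only U4 inverted output reproduces the observed Y1=0, Y2=0.

U4 inverted output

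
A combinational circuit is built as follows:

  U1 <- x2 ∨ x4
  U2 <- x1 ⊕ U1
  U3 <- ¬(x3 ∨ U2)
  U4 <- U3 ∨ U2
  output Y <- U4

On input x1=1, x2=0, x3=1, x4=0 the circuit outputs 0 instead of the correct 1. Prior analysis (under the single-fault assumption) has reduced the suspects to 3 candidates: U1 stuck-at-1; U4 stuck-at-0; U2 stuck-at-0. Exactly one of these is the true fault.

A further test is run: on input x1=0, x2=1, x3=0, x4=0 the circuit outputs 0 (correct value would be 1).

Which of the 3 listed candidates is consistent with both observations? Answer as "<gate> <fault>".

Evaluate each candidate on input x1=0, x2=1, x3=0, x4=0:
  U1 stuck-at-1: U1=1 [stuck-at-1], U2=1, U3=0, U4=1 → 1 — eliminated
  U4 stuck-at-0: U1=1, U2=1, U3=0, U4=0 [stuck-at-0] → 0 — matches
  U2 stuck-at-0: U1=1, U2=0 [stuck-at-0], U3=1, U4=1 → 1 — eliminated
Only U4 stuck-at-0 reproduces the observed 0.

U4 stuck-at-0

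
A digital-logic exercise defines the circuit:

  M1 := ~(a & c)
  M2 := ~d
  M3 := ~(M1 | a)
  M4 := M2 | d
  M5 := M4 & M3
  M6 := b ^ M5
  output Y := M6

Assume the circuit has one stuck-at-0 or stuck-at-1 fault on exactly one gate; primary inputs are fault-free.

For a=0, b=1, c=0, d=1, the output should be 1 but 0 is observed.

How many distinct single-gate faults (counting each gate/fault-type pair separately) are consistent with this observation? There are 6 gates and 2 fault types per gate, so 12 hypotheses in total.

Fault-free: M1=1, M2=0, M3=0, M4=1, M5=0, M6=1 → 1. Observed 0.
  M1 stuck-at-0: output 0 ✓
  M1 stuck-at-1: output 1 ✗
  M2 stuck-at-0: output 1 ✗
  M2 stuck-at-1: output 1 ✗
  M3 stuck-at-0: output 1 ✗
  M3 stuck-at-1: output 0 ✓
  M4 stuck-at-0: output 1 ✗
  M4 stuck-at-1: output 1 ✗
  M5 stuck-at-0: output 1 ✗
  M5 stuck-at-1: output 0 ✓
  M6 stuck-at-0: output 0 ✓
  M6 stuck-at-1: output 1 ✗
Consistent faults: {M1 stuck-at-0, M3 stuck-at-1, M5 stuck-at-1, M6 stuck-at-0} — 4 in all.

4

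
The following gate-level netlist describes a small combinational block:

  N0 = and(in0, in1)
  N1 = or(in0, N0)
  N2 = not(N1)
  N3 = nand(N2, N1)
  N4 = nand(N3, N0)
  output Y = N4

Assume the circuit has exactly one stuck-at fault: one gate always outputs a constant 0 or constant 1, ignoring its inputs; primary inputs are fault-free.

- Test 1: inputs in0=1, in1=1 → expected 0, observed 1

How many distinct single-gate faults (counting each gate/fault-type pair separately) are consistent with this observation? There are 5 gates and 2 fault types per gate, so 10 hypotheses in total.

4

Fault-free: N0=1, N1=1, N2=0, N3=1, N4=0 → 0. Observed 1.
  N0 stuck-at-0: output 1 ✓
  N0 stuck-at-1: output 0 ✗
  N1 stuck-at-0: output 0 ✗
  N1 stuck-at-1: output 0 ✗
  N2 stuck-at-0: output 0 ✗
  N2 stuck-at-1: output 1 ✓
  N3 stuck-at-0: output 1 ✓
  N3 stuck-at-1: output 0 ✗
  N4 stuck-at-0: output 0 ✗
  N4 stuck-at-1: output 1 ✓
Consistent faults: {N0 stuck-at-0, N2 stuck-at-1, N3 stuck-at-0, N4 stuck-at-1} — 4 in all.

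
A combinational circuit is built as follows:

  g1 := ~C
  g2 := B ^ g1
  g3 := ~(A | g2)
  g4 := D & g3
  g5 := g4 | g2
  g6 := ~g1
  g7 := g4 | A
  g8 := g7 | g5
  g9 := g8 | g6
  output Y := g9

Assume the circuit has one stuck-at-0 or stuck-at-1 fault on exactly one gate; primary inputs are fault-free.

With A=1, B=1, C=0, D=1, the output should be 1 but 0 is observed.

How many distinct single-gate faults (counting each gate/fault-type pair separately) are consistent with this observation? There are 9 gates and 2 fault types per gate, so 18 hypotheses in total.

Fault-free: g1=1, g2=0, g3=0, g4=0, g5=0, g6=0, g7=1, g8=1, g9=1 → 1. Observed 0.
  g1: none of the 2 fault types match ✗
  g2: none of the 2 fault types match ✗
  g3: none of the 2 fault types match ✗
  g4: none of the 2 fault types match ✗
  g5: none of the 2 fault types match ✗
  g6: none of the 2 fault types match ✗
  g7: stuck-at-0 ✓; others ✗
  g8: stuck-at-0 ✓; others ✗
  g9: stuck-at-0 ✓; others ✗
Consistent faults: {g7 stuck-at-0, g8 stuck-at-0, g9 stuck-at-0} — 3 in all.

3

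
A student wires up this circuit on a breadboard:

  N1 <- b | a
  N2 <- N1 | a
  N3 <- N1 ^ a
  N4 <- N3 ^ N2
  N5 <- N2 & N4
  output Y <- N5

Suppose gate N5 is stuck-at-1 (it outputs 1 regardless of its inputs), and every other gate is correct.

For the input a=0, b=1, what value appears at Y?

1

Propagate with N5 forced: N1=1, N2=1, N3=1, N4=0, N5=1 [stuck-at-1].
So Y = 1. (Without the fault it would be 0.)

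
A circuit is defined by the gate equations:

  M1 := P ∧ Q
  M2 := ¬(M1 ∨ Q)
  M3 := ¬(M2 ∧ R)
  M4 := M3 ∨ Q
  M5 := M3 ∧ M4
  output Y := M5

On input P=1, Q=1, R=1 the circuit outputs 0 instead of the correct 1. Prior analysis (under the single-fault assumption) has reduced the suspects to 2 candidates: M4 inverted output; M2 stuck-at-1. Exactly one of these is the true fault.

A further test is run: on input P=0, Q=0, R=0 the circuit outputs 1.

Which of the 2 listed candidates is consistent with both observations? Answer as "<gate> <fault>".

Evaluate each candidate on input P=0, Q=0, R=0:
  M4 inverted output: M1=0, M2=1, M3=1, M4=0 [inverted output], M5=0 → 0 — eliminated
  M2 stuck-at-1: M1=0, M2=1 [stuck-at-1], M3=1, M4=1, M5=1 → 1 — matches
Only M2 stuck-at-1 reproduces the observed 1.

M2 stuck-at-1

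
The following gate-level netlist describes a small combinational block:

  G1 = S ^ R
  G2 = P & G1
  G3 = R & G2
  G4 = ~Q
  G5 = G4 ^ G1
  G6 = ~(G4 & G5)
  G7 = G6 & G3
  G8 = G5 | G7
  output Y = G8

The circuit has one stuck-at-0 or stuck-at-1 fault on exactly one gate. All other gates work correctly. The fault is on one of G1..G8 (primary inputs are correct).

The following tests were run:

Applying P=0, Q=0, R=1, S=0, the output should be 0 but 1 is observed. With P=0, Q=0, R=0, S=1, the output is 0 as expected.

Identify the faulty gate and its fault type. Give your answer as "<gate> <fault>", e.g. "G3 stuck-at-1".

G2 stuck-at-1

Fault-free values for test 1 (P=0, Q=0, R=1, S=0): G1=1, G2=0, G3=0, G4=1, G5=0, G6=1, G7=0, G8=0, giving Y=0. Observed 1.
Test 1: faults giving observed 1 are {G1 stuck-at-0, G2 stuck-at-1, G3 stuck-at-1, G4 stuck-at-0, G5 stuck-at-1, G7 stuck-at-1, G8 stuck-at-1}.
Test 2 (P=0, Q=0, R=0, S=1): fault-free G1=1, G2=0, G3=0, G4=1, G5=0, G6=1, G7=0, G8=0 → 0; observed 0. Eliminates G1 stuck-at-0, G3 stuck-at-1, G4 stuck-at-0, G5 stuck-at-1, G7 stuck-at-1, G8 stuck-at-1.
Only G2 stuck-at-1 is consistent with every test.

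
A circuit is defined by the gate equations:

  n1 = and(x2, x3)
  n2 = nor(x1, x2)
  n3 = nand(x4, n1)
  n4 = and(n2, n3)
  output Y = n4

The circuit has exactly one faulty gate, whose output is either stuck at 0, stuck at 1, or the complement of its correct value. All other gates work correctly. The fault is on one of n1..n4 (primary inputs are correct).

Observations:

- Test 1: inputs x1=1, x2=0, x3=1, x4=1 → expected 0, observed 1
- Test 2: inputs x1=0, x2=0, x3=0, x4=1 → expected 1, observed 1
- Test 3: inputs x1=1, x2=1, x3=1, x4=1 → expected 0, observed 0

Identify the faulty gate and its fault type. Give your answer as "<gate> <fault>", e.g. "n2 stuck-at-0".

Fault-free values for test 1 (x1=1, x2=0, x3=1, x4=1): n1=0, n2=0, n3=1, n4=0, giving Y=0. Observed 1.
Test 1: faults giving observed 1 are {n2 stuck-at-1, n2 inverted output, n4 stuck-at-1, n4 inverted output}.
Test 2 (x1=0, x2=0, x3=0, x4=1): fault-free n1=0, n2=1, n3=1, n4=1 → 1; observed 1. Eliminates n2 inverted output, n4 inverted output.
Test 3 (x1=1, x2=1, x3=1, x4=1): fault-free n1=1, n2=0, n3=0, n4=0 → 0; observed 0. Eliminates n4 stuck-at-1.
Only n2 stuck-at-1 is consistent with every test.

n2 stuck-at-1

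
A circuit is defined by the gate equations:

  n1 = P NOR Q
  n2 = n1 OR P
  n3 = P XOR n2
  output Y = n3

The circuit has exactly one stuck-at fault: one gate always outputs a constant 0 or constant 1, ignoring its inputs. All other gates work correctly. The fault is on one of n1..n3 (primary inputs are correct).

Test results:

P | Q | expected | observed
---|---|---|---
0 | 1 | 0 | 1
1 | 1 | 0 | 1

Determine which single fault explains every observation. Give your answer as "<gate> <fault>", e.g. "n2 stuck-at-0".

Fault-free values for test 1 (P=0, Q=1): n1=0, n2=0, n3=0, giving Y=0. Observed 1.
Test 1: faults giving observed 1 are {n1 stuck-at-1, n2 stuck-at-1, n3 stuck-at-1}.
Test 2 (P=1, Q=1): fault-free n1=0, n2=1, n3=0 → 0; observed 1. Eliminates n1 stuck-at-1, n2 stuck-at-1.
Only n3 stuck-at-1 is consistent with every test.

n3 stuck-at-1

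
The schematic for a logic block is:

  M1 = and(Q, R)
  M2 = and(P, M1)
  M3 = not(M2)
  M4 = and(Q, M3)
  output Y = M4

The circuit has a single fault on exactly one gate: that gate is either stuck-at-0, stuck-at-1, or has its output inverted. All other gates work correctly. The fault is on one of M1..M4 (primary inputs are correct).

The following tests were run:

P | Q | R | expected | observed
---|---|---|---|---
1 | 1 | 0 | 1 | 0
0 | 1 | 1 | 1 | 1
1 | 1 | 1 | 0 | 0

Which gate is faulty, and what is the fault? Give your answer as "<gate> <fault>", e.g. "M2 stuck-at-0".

Fault-free values for test 1 (P=1, Q=1, R=0): M1=0, M2=0, M3=1, M4=1, giving Y=1. Observed 0.
Test 1: faults giving observed 0 are {M1 stuck-at-1, M1 inverted output, M2 stuck-at-1, M2 inverted output, M3 stuck-at-0, M3 inverted output, M4 stuck-at-0, M4 inverted output}.
Test 2 (P=0, Q=1, R=1): fault-free M1=1, M2=0, M3=1, M4=1 → 1; observed 1. Eliminates M2 stuck-at-1, M2 inverted output, M3 stuck-at-0, M3 inverted output, M4 stuck-at-0, M4 inverted output.
Test 3 (P=1, Q=1, R=1): fault-free M1=1, M2=1, M3=0, M4=0 → 0; observed 0. Eliminates M1 inverted output.
Only M1 stuck-at-1 is consistent with every test.

M1 stuck-at-1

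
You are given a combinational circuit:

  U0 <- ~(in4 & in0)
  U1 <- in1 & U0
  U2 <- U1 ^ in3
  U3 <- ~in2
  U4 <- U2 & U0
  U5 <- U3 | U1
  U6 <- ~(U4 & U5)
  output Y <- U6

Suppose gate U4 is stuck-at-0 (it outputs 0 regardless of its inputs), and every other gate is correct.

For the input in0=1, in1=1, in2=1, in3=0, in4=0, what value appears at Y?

Propagate with U4 forced: U0=1, U1=1, U2=1, U3=0, U4=0 [stuck-at-0], U5=1, U6=1.
So Y = 1. (Without the fault it would be 0.)

1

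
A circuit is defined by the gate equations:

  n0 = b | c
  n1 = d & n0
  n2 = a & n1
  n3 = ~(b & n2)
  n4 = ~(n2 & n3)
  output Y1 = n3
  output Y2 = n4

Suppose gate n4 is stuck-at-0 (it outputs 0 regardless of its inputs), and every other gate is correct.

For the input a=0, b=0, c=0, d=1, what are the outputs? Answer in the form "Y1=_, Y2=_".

Propagate with n4 forced: n0=0, n1=0, n2=0, n3=1, n4=0 [stuck-at-0].
So the outputs are Y1=1, Y2=0. (Without the fault they would be Y1=1, Y2=1.)

Y1=1, Y2=0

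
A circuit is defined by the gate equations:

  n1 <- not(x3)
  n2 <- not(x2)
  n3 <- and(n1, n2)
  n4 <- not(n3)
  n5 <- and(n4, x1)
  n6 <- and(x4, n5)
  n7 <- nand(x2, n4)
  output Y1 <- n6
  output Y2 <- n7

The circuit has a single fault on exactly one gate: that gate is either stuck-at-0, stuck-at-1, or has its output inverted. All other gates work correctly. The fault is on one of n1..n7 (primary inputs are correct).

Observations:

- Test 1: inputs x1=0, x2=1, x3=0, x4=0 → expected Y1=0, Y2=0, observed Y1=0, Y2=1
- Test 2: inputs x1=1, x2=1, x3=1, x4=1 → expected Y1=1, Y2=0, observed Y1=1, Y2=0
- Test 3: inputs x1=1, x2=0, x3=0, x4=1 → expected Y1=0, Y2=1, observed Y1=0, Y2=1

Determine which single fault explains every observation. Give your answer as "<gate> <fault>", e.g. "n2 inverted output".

Fault-free values for test 1 (x1=0, x2=1, x3=0, x4=0): n1=1, n2=0, n3=0, n4=1, n5=0, n6=0, n7=0, giving Y1=0, Y2=0. Observed Y1=0, Y2=1.
Test 1: faults giving observed Y1=0, Y2=1 are {n2 stuck-at-1, n2 inverted output, n3 stuck-at-1, n3 inverted output, n4 stuck-at-0, n4 inverted output, n7 stuck-at-1, n7 inverted output}.
Test 2 (x1=1, x2=1, x3=1, x4=1): fault-free n1=0, n2=0, n3=0, n4=1, n5=1, n6=1, n7=0 → Y1=1, Y2=0; observed Y1=1, Y2=0. Eliminates n3 stuck-at-1, n3 inverted output, n4 stuck-at-0, n4 inverted output, n7 stuck-at-1, n7 inverted output.
Test 3 (x1=1, x2=0, x3=0, x4=1): fault-free n1=1, n2=1, n3=1, n4=0, n5=0, n6=0, n7=1 → Y1=0, Y2=1; observed Y1=0, Y2=1. Eliminates n2 inverted output.
Only n2 stuck-at-1 is consistent with every test.

n2 stuck-at-1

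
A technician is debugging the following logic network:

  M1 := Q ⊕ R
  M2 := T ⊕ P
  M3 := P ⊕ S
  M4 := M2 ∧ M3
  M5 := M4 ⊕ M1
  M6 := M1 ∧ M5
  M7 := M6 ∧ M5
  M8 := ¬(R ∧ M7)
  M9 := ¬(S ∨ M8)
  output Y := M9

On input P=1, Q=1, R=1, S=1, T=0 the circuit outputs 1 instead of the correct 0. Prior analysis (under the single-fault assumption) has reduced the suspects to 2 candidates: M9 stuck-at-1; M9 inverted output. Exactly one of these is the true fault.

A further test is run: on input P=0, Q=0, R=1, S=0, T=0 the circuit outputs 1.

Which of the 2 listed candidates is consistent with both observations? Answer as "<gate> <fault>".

Evaluate each candidate on input P=0, Q=0, R=1, S=0, T=0:
  M9 stuck-at-1: M1=1, M2=0, M3=0, M4=0, M5=1, M6=1, M7=1, M8=0, M9=1 [stuck-at-1] → 1 — matches
  M9 inverted output: M1=1, M2=0, M3=0, M4=0, M5=1, M6=1, M7=1, M8=0, M9=0 [inverted output] → 0 — eliminated
Only M9 stuck-at-1 reproduces the observed 1.

M9 stuck-at-1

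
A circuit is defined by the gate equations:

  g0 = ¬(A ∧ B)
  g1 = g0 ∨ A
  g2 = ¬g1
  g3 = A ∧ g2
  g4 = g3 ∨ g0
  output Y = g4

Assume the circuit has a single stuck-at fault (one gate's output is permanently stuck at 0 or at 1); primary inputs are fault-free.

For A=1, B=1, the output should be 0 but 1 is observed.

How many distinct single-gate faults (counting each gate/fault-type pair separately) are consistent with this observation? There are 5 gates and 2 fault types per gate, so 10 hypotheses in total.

5

Fault-free: g0=0, g1=1, g2=0, g3=0, g4=0 → 0. Observed 1.
  g0 stuck-at-0: output 0 ✗
  g0 stuck-at-1: output 1 ✓
  g1 stuck-at-0: output 1 ✓
  g1 stuck-at-1: output 0 ✗
  g2 stuck-at-0: output 0 ✗
  g2 stuck-at-1: output 1 ✓
  g3 stuck-at-0: output 0 ✗
  g3 stuck-at-1: output 1 ✓
  g4 stuck-at-0: output 0 ✗
  g4 stuck-at-1: output 1 ✓
Consistent faults: {g0 stuck-at-1, g1 stuck-at-0, g2 stuck-at-1, g3 stuck-at-1, g4 stuck-at-1} — 5 in all.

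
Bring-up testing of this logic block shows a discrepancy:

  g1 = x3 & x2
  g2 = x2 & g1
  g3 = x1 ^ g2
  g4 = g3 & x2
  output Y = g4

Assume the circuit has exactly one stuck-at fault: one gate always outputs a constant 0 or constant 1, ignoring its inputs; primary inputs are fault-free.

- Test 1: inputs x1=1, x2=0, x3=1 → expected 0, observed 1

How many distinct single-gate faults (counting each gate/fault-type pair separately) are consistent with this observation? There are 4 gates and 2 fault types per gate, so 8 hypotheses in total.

1

Fault-free: g1=0, g2=0, g3=1, g4=0 → 0. Observed 1.
  g1 stuck-at-0: output 0 ✗
  g1 stuck-at-1: output 0 ✗
  g2 stuck-at-0: output 0 ✗
  g2 stuck-at-1: output 0 ✗
  g3 stuck-at-0: output 0 ✗
  g3 stuck-at-1: output 0 ✗
  g4 stuck-at-0: output 0 ✗
  g4 stuck-at-1: output 1 ✓
Consistent faults: {g4 stuck-at-1} — 1 in all.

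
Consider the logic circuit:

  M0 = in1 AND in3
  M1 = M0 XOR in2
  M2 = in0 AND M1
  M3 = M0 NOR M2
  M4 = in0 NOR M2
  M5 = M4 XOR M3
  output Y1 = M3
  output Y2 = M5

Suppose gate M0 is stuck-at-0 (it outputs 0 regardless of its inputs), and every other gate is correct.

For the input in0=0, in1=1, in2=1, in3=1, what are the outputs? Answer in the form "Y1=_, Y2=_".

Y1=1, Y2=0

Propagate with M0 forced: M0=0 [stuck-at-0], M1=1, M2=0, M3=1, M4=1, M5=0.
So the outputs are Y1=1, Y2=0. (Without the fault they would be Y1=0, Y2=1.)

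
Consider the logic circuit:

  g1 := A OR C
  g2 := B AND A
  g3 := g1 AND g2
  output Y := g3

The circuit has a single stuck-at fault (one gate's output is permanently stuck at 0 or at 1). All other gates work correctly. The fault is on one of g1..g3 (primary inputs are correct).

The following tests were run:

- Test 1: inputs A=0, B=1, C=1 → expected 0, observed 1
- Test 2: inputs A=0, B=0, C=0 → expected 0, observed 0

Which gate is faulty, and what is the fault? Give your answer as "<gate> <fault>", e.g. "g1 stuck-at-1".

g2 stuck-at-1

Fault-free values for test 1 (A=0, B=1, C=1): g1=1, g2=0, g3=0, giving Y=0. Observed 1.
Test 1: faults giving observed 1 are {g2 stuck-at-1, g3 stuck-at-1}.
Test 2 (A=0, B=0, C=0): fault-free g1=0, g2=0, g3=0 → 0; observed 0. Eliminates g3 stuck-at-1.
Only g2 stuck-at-1 is consistent with every test.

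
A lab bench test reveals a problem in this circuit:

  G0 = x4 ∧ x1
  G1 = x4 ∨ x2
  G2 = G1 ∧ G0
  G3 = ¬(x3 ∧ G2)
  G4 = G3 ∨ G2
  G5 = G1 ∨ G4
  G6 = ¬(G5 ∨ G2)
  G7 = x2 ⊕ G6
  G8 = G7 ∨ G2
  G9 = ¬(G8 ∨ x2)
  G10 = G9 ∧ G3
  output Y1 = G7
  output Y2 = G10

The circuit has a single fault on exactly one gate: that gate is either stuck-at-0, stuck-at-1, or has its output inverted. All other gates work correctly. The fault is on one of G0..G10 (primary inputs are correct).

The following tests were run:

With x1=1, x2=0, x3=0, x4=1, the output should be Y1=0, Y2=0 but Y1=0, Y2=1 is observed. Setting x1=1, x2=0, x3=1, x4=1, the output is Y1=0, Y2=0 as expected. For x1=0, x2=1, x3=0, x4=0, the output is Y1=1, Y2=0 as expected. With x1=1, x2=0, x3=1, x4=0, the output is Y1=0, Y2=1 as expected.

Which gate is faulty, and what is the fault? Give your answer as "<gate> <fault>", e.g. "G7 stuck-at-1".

G8 stuck-at-0

Fault-free values for test 1 (x1=1, x2=0, x3=0, x4=1): G0=1, G1=1, G2=1, G3=1, G4=1, G5=1, G6=0, G7=0, G8=1, G9=0, G10=0, giving Y1=0, Y2=0. Observed Y1=0, Y2=1.
Test 1: faults giving observed Y1=0, Y2=1 are {G0 stuck-at-0, G0 inverted output, G1 stuck-at-0, G1 inverted output, G2 stuck-at-0, G2 inverted output, G8 stuck-at-0, G8 inverted output, G9 stuck-at-1, G9 inverted output, G10 stuck-at-1, G10 inverted output}.
Test 2 (x1=1, x2=0, x3=1, x4=1): fault-free G0=1, G1=1, G2=1, G3=0, G4=1, G5=1, G6=0, G7=0, G8=1, G9=0, G10=0 → Y1=0, Y2=0; observed Y1=0, Y2=0. Eliminates G0 stuck-at-0, G0 inverted output, G1 stuck-at-0, G1 inverted output, G2 stuck-at-0, G2 inverted output, G10 stuck-at-1, G10 inverted output.
Test 3 (x1=0, x2=1, x3=0, x4=0): fault-free G0=0, G1=1, G2=0, G3=1, G4=1, G5=1, G6=0, G7=1, G8=1, G9=0, G10=0 → Y1=1, Y2=0; observed Y1=1, Y2=0. Eliminates G9 stuck-at-1, G9 inverted output.
Test 4 (x1=1, x2=0, x3=1, x4=0): fault-free G0=0, G1=0, G2=0, G3=1, G4=1, G5=1, G6=0, G7=0, G8=0, G9=1, G10=1 → Y1=0, Y2=1; observed Y1=0, Y2=1. Eliminates G8 inverted output.
Only G8 stuck-at-0 is consistent with every test.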